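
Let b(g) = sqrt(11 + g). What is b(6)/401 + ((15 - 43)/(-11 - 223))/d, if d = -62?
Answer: -7/3627 + sqrt(17)/401 ≈ 0.0083521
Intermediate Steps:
b(6)/401 + ((15 - 43)/(-11 - 223))/d = sqrt(11 + 6)/401 + ((15 - 43)/(-11 - 223))/(-62) = sqrt(17)*(1/401) - 28/(-234)*(-1/62) = sqrt(17)/401 - 28*(-1/234)*(-1/62) = sqrt(17)/401 + (14/117)*(-1/62) = sqrt(17)/401 - 7/3627 = -7/3627 + sqrt(17)/401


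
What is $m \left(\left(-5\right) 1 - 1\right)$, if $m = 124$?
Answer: $-744$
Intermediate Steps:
$m \left(\left(-5\right) 1 - 1\right) = 124 \left(\left(-5\right) 1 - 1\right) = 124 \left(-5 - 1\right) = 124 \left(-6\right) = -744$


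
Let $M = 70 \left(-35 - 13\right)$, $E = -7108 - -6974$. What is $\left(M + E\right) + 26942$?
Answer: $23448$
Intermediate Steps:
$E = -134$ ($E = -7108 + 6974 = -134$)
$M = -3360$ ($M = 70 \left(-48\right) = -3360$)
$\left(M + E\right) + 26942 = \left(-3360 - 134\right) + 26942 = -3494 + 26942 = 23448$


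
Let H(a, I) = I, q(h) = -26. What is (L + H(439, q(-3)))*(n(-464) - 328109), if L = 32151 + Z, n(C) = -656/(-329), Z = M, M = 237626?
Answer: -29118866495955/329 ≈ -8.8507e+10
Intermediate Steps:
Z = 237626
n(C) = 656/329 (n(C) = -656*(-1/329) = 656/329)
L = 269777 (L = 32151 + 237626 = 269777)
(L + H(439, q(-3)))*(n(-464) - 328109) = (269777 - 26)*(656/329 - 328109) = 269751*(-107947205/329) = -29118866495955/329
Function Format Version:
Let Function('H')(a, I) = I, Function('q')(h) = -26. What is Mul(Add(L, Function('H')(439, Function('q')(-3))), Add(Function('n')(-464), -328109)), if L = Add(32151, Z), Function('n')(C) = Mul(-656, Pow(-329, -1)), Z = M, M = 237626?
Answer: Rational(-29118866495955, 329) ≈ -8.8507e+10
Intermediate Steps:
Z = 237626
Function('n')(C) = Rational(656, 329) (Function('n')(C) = Mul(-656, Rational(-1, 329)) = Rational(656, 329))
L = 269777 (L = Add(32151, 237626) = 269777)
Mul(Add(L, Function('H')(439, Function('q')(-3))), Add(Function('n')(-464), -328109)) = Mul(Add(269777, -26), Add(Rational(656, 329), -328109)) = Mul(269751, Rational(-107947205, 329)) = Rational(-29118866495955, 329)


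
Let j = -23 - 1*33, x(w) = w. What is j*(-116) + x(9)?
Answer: 6505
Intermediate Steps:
j = -56 (j = -23 - 33 = -56)
j*(-116) + x(9) = -56*(-116) + 9 = 6496 + 9 = 6505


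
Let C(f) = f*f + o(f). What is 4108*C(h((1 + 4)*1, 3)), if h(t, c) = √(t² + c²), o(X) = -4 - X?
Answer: 123240 - 4108*√34 ≈ 99287.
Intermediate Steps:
h(t, c) = √(c² + t²)
C(f) = -4 + f² - f (C(f) = f*f + (-4 - f) = f² + (-4 - f) = -4 + f² - f)
4108*C(h((1 + 4)*1, 3)) = 4108*(-4 + (√(3² + ((1 + 4)*1)²))² - √(3² + ((1 + 4)*1)²)) = 4108*(-4 + (√(9 + (5*1)²))² - √(9 + (5*1)²)) = 4108*(-4 + (√(9 + 5²))² - √(9 + 5²)) = 4108*(-4 + (√(9 + 25))² - √(9 + 25)) = 4108*(-4 + (√34)² - √34) = 4108*(-4 + 34 - √34) = 4108*(30 - √34) = 123240 - 4108*√34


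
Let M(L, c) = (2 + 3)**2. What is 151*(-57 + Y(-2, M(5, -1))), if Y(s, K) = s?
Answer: -8909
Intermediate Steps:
M(L, c) = 25 (M(L, c) = 5**2 = 25)
151*(-57 + Y(-2, M(5, -1))) = 151*(-57 - 2) = 151*(-59) = -8909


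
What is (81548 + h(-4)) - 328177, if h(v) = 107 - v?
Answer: -246518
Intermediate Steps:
(81548 + h(-4)) - 328177 = (81548 + (107 - 1*(-4))) - 328177 = (81548 + (107 + 4)) - 328177 = (81548 + 111) - 328177 = 81659 - 328177 = -246518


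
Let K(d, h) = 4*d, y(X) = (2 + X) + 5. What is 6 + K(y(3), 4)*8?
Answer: 326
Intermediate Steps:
y(X) = 7 + X
6 + K(y(3), 4)*8 = 6 + (4*(7 + 3))*8 = 6 + (4*10)*8 = 6 + 40*8 = 6 + 320 = 326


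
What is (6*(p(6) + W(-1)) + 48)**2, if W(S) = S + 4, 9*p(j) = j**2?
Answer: 8100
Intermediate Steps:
p(j) = j**2/9
W(S) = 4 + S
(6*(p(6) + W(-1)) + 48)**2 = (6*((1/9)*6**2 + (4 - 1)) + 48)**2 = (6*((1/9)*36 + 3) + 48)**2 = (6*(4 + 3) + 48)**2 = (6*7 + 48)**2 = (42 + 48)**2 = 90**2 = 8100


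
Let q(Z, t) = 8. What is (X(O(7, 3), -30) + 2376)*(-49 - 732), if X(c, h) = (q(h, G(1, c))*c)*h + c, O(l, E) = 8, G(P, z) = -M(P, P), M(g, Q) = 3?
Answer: -362384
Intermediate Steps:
G(P, z) = -3 (G(P, z) = -1*3 = -3)
X(c, h) = c + 8*c*h (X(c, h) = (8*c)*h + c = 8*c*h + c = c + 8*c*h)
(X(O(7, 3), -30) + 2376)*(-49 - 732) = (8*(1 + 8*(-30)) + 2376)*(-49 - 732) = (8*(1 - 240) + 2376)*(-781) = (8*(-239) + 2376)*(-781) = (-1912 + 2376)*(-781) = 464*(-781) = -362384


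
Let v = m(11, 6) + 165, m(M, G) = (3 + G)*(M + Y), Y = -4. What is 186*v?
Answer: 42408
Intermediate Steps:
m(M, G) = (-4 + M)*(3 + G) (m(M, G) = (3 + G)*(M - 4) = (3 + G)*(-4 + M) = (-4 + M)*(3 + G))
v = 228 (v = (-12 - 4*6 + 3*11 + 6*11) + 165 = (-12 - 24 + 33 + 66) + 165 = 63 + 165 = 228)
186*v = 186*228 = 42408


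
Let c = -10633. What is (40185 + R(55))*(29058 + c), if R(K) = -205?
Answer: 736631500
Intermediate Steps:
(40185 + R(55))*(29058 + c) = (40185 - 205)*(29058 - 10633) = 39980*18425 = 736631500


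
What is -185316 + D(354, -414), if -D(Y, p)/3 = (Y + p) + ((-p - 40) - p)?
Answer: -187500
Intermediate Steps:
D(Y, p) = 120 - 3*Y + 3*p (D(Y, p) = -3*((Y + p) + ((-p - 40) - p)) = -3*((Y + p) + ((-40 - p) - p)) = -3*((Y + p) + (-40 - 2*p)) = -3*(-40 + Y - p) = 120 - 3*Y + 3*p)
-185316 + D(354, -414) = -185316 + (120 - 3*354 + 3*(-414)) = -185316 + (120 - 1062 - 1242) = -185316 - 2184 = -187500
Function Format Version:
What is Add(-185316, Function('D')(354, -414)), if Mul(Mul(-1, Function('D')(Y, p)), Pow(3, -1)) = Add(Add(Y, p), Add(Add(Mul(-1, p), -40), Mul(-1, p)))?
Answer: -187500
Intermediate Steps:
Function('D')(Y, p) = Add(120, Mul(-3, Y), Mul(3, p)) (Function('D')(Y, p) = Mul(-3, Add(Add(Y, p), Add(Add(Mul(-1, p), -40), Mul(-1, p)))) = Mul(-3, Add(Add(Y, p), Add(Add(-40, Mul(-1, p)), Mul(-1, p)))) = Mul(-3, Add(Add(Y, p), Add(-40, Mul(-2, p)))) = Mul(-3, Add(-40, Y, Mul(-1, p))) = Add(120, Mul(-3, Y), Mul(3, p)))
Add(-185316, Function('D')(354, -414)) = Add(-185316, Add(120, Mul(-3, 354), Mul(3, -414))) = Add(-185316, Add(120, -1062, -1242)) = Add(-185316, -2184) = -187500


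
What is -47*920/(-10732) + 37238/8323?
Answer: 189881184/22330609 ≈ 8.5032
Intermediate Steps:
-47*920/(-10732) + 37238/8323 = -43240*(-1/10732) + 37238*(1/8323) = 10810/2683 + 37238/8323 = 189881184/22330609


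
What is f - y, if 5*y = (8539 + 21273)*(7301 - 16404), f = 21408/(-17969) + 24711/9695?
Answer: 38593245272335/711059 ≈ 5.4276e+7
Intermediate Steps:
f = 4826151/3555295 (f = 21408*(-1/17969) + 24711*(1/9695) = -21408/17969 + 24711/9695 = 4826151/3555295 ≈ 1.3575)
y = -271378636/5 (y = ((8539 + 21273)*(7301 - 16404))/5 = (29812*(-9103))/5 = (⅕)*(-271378636) = -271378636/5 ≈ -5.4276e+7)
f - y = 4826151/3555295 - 1*(-271378636/5) = 4826151/3555295 + 271378636/5 = 38593245272335/711059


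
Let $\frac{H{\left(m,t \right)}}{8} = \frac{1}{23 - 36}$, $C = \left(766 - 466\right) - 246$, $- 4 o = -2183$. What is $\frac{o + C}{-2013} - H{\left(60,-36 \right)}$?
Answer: $\frac{33229}{104676} \approx 0.31745$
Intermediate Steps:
$o = \frac{2183}{4}$ ($o = \left(- \frac{1}{4}\right) \left(-2183\right) = \frac{2183}{4} \approx 545.75$)
$C = 54$ ($C = 300 - 246 = 54$)
$H{\left(m,t \right)} = - \frac{8}{13}$ ($H{\left(m,t \right)} = \frac{8}{23 - 36} = \frac{8}{-13} = 8 \left(- \frac{1}{13}\right) = - \frac{8}{13}$)
$\frac{o + C}{-2013} - H{\left(60,-36 \right)} = \frac{\frac{2183}{4} + 54}{-2013} - - \frac{8}{13} = \frac{2399}{4} \left(- \frac{1}{2013}\right) + \frac{8}{13} = - \frac{2399}{8052} + \frac{8}{13} = \frac{33229}{104676}$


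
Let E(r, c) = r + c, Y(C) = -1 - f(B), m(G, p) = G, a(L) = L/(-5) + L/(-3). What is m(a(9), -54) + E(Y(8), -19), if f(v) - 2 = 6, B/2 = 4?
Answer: -164/5 ≈ -32.800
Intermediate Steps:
B = 8 (B = 2*4 = 8)
a(L) = -8*L/15 (a(L) = L*(-⅕) + L*(-⅓) = -L/5 - L/3 = -8*L/15)
f(v) = 8 (f(v) = 2 + 6 = 8)
Y(C) = -9 (Y(C) = -1 - 1*8 = -1 - 8 = -9)
E(r, c) = c + r
m(a(9), -54) + E(Y(8), -19) = -8/15*9 + (-19 - 9) = -24/5 - 28 = -164/5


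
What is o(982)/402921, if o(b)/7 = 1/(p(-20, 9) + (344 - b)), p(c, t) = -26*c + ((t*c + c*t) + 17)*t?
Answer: -7/1291361805 ≈ -5.4206e-9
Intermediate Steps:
p(c, t) = -26*c + t*(17 + 2*c*t) (p(c, t) = -26*c + ((c*t + c*t) + 17)*t = -26*c + (2*c*t + 17)*t = -26*c + (17 + 2*c*t)*t = -26*c + t*(17 + 2*c*t))
o(b) = 7/(-2223 - b) (o(b) = 7/((-26*(-20) + 17*9 + 2*(-20)*9²) + (344 - b)) = 7/((520 + 153 + 2*(-20)*81) + (344 - b)) = 7/((520 + 153 - 3240) + (344 - b)) = 7/(-2567 + (344 - b)) = 7/(-2223 - b))
o(982)/402921 = -7/(2223 + 982)/402921 = -7/3205*(1/402921) = -7*1/3205*(1/402921) = -7/3205*1/402921 = -7/1291361805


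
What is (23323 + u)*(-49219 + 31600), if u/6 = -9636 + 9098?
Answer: -354053805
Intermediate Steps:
u = -3228 (u = 6*(-9636 + 9098) = 6*(-538) = -3228)
(23323 + u)*(-49219 + 31600) = (23323 - 3228)*(-49219 + 31600) = 20095*(-17619) = -354053805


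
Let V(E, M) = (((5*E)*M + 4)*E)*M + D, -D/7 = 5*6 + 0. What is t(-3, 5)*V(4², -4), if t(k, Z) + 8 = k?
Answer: -220154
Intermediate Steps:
D = -210 (D = -7*(5*6 + 0) = -7*(30 + 0) = -7*30 = -210)
t(k, Z) = -8 + k
V(E, M) = -210 + E*M*(4 + 5*E*M) (V(E, M) = (((5*E)*M + 4)*E)*M - 210 = ((5*E*M + 4)*E)*M - 210 = ((4 + 5*E*M)*E)*M - 210 = (E*(4 + 5*E*M))*M - 210 = E*M*(4 + 5*E*M) - 210 = -210 + E*M*(4 + 5*E*M))
t(-3, 5)*V(4², -4) = (-8 - 3)*(-210 + 4*4²*(-4) + 5*(4²)²*(-4)²) = -11*(-210 + 4*16*(-4) + 5*16²*16) = -11*(-210 - 256 + 5*256*16) = -11*(-210 - 256 + 20480) = -11*20014 = -220154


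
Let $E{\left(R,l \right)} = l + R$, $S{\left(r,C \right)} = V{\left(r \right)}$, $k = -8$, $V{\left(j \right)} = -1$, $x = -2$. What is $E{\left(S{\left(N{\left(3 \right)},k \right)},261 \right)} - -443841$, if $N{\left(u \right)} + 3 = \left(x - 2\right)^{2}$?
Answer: $444101$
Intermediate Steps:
$N{\left(u \right)} = 13$ ($N{\left(u \right)} = -3 + \left(-2 - 2\right)^{2} = -3 + \left(-4\right)^{2} = -3 + 16 = 13$)
$S{\left(r,C \right)} = -1$
$E{\left(R,l \right)} = R + l$
$E{\left(S{\left(N{\left(3 \right)},k \right)},261 \right)} - -443841 = \left(-1 + 261\right) - -443841 = 260 + 443841 = 444101$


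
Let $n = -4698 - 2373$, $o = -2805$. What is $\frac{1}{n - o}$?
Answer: $- \frac{1}{4266} \approx -0.00023441$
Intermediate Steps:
$n = -7071$ ($n = -4698 - 2373 = -7071$)
$\frac{1}{n - o} = \frac{1}{-7071 - -2805} = \frac{1}{-7071 + 2805} = \frac{1}{-4266} = - \frac{1}{4266}$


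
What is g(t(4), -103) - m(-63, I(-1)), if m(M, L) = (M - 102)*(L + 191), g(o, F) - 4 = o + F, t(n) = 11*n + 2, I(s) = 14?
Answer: 33772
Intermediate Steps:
t(n) = 2 + 11*n
g(o, F) = 4 + F + o (g(o, F) = 4 + (o + F) = 4 + (F + o) = 4 + F + o)
m(M, L) = (-102 + M)*(191 + L)
g(t(4), -103) - m(-63, I(-1)) = (4 - 103 + (2 + 11*4)) - (-19482 - 102*14 + 191*(-63) + 14*(-63)) = (4 - 103 + (2 + 44)) - (-19482 - 1428 - 12033 - 882) = (4 - 103 + 46) - 1*(-33825) = -53 + 33825 = 33772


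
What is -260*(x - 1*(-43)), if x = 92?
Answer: -35100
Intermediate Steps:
-260*(x - 1*(-43)) = -260*(92 - 1*(-43)) = -260*(92 + 43) = -260*135 = -1*35100 = -35100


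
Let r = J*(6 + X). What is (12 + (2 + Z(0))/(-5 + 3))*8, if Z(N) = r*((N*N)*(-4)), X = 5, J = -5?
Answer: 88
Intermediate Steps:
r = -55 (r = -5*(6 + 5) = -5*11 = -55)
Z(N) = 220*N**2 (Z(N) = -55*N*N*(-4) = -55*N**2*(-4) = -(-220)*N**2 = 220*N**2)
(12 + (2 + Z(0))/(-5 + 3))*8 = (12 + (2 + 220*0**2)/(-5 + 3))*8 = (12 + (2 + 220*0)/(-2))*8 = (12 + (2 + 0)*(-1/2))*8 = (12 + 2*(-1/2))*8 = (12 - 1)*8 = 11*8 = 88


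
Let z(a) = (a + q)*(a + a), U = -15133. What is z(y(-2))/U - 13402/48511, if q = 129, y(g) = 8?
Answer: -309148578/734116963 ≈ -0.42112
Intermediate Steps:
z(a) = 2*a*(129 + a) (z(a) = (a + 129)*(a + a) = (129 + a)*(2*a) = 2*a*(129 + a))
z(y(-2))/U - 13402/48511 = (2*8*(129 + 8))/(-15133) - 13402/48511 = (2*8*137)*(-1/15133) - 13402*1/48511 = 2192*(-1/15133) - 13402/48511 = -2192/15133 - 13402/48511 = -309148578/734116963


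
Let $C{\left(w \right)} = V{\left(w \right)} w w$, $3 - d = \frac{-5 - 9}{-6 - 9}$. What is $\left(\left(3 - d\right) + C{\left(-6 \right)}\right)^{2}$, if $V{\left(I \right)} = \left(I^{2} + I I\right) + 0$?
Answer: $\frac{1512743236}{225} \approx 6.7233 \cdot 10^{6}$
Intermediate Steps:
$V{\left(I \right)} = 2 I^{2}$ ($V{\left(I \right)} = \left(I^{2} + I^{2}\right) + 0 = 2 I^{2} + 0 = 2 I^{2}$)
$d = \frac{31}{15}$ ($d = 3 - \frac{-5 - 9}{-6 - 9} = 3 - - \frac{14}{-15} = 3 - \left(-14\right) \left(- \frac{1}{15}\right) = 3 - \frac{14}{15} = \frac{31}{15} \approx 2.0667$)
$C{\left(w \right)} = 2 w^{4}$ ($C{\left(w \right)} = 2 w^{2} w w = 2 w^{3} w = 2 w^{4}$)
$\left(\left(3 - d\right) + C{\left(-6 \right)}\right)^{2} = \left(\left(3 - \frac{31}{15}\right) + 2 \left(-6\right)^{4}\right)^{2} = \left(\left(3 - \frac{31}{15}\right) + 2 \cdot 1296\right)^{2} = \left(\frac{14}{15} + 2592\right)^{2} = \left(\frac{38894}{15}\right)^{2} = \frac{1512743236}{225}$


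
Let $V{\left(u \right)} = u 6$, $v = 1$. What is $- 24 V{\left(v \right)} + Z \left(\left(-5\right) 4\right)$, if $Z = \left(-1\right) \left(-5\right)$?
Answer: $-244$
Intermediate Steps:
$V{\left(u \right)} = 6 u$
$Z = 5$
$- 24 V{\left(v \right)} + Z \left(\left(-5\right) 4\right) = - 24 \cdot 6 \cdot 1 + 5 \left(\left(-5\right) 4\right) = \left(-24\right) 6 + 5 \left(-20\right) = -144 - 100 = -244$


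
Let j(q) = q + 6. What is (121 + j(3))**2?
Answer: 16900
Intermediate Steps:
j(q) = 6 + q
(121 + j(3))**2 = (121 + (6 + 3))**2 = (121 + 9)**2 = 130**2 = 16900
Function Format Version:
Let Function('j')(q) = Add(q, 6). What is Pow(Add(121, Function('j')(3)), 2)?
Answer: 16900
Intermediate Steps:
Function('j')(q) = Add(6, q)
Pow(Add(121, Function('j')(3)), 2) = Pow(Add(121, Add(6, 3)), 2) = Pow(Add(121, 9), 2) = Pow(130, 2) = 16900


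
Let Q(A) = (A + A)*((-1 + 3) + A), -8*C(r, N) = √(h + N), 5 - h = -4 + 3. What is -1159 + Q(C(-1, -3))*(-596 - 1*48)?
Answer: -9755/8 + 322*√3 ≈ -661.65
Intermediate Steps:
h = 6 (h = 5 - (-4 + 3) = 5 - 1*(-1) = 5 + 1 = 6)
C(r, N) = -√(6 + N)/8
Q(A) = 2*A*(2 + A) (Q(A) = (2*A)*(2 + A) = 2*A*(2 + A))
-1159 + Q(C(-1, -3))*(-596 - 1*48) = -1159 + (2*(-√(6 - 3)/8)*(2 - √(6 - 3)/8))*(-596 - 1*48) = -1159 + (2*(-√3/8)*(2 - √3/8))*(-596 - 48) = -1159 - √3*(2 - √3/8)/4*(-644) = -1159 + 161*√3*(2 - √3/8)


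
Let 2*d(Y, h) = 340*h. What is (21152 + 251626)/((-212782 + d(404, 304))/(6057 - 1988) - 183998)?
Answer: -554966841/374424482 ≈ -1.4822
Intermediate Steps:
d(Y, h) = 170*h (d(Y, h) = (340*h)/2 = 170*h)
(21152 + 251626)/((-212782 + d(404, 304))/(6057 - 1988) - 183998) = (21152 + 251626)/((-212782 + 170*304)/(6057 - 1988) - 183998) = 272778/((-212782 + 51680)/4069 - 183998) = 272778/(-161102*1/4069 - 183998) = 272778/(-161102/4069 - 183998) = 272778/(-748848964/4069) = 272778*(-4069/748848964) = -554966841/374424482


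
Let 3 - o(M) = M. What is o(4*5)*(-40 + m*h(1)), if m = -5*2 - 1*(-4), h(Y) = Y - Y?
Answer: 680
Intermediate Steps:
h(Y) = 0
o(M) = 3 - M
m = -6 (m = -10 + 4 = -6)
o(4*5)*(-40 + m*h(1)) = (3 - 4*5)*(-40 - 6*0) = (3 - 1*20)*(-40 + 0) = (3 - 20)*(-40) = -17*(-40) = 680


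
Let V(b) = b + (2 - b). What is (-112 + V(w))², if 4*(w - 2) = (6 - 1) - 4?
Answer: 12100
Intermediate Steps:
w = 9/4 (w = 2 + ((6 - 1) - 4)/4 = 2 + (5 - 4)/4 = 2 + (¼)*1 = 2 + ¼ = 9/4 ≈ 2.2500)
V(b) = 2
(-112 + V(w))² = (-112 + 2)² = (-110)² = 12100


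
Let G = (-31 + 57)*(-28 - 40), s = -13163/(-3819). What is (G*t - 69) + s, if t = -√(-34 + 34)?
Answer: -250348/3819 ≈ -65.553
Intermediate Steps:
s = 13163/3819 (s = -13163*(-1/3819) = 13163/3819 ≈ 3.4467)
G = -1768 (G = 26*(-68) = -1768)
t = 0 (t = -√0 = -1*0 = 0)
(G*t - 69) + s = (-1768*0 - 69) + 13163/3819 = (0 - 69) + 13163/3819 = -69 + 13163/3819 = -250348/3819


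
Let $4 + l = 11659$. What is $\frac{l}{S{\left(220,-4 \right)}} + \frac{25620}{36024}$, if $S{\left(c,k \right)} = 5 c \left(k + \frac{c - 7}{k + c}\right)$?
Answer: $- \frac{14353813}{5118410} \approx -2.8044$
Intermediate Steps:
$l = 11655$ ($l = -4 + 11659 = 11655$)
$S{\left(c,k \right)} = 5 c \left(k + \frac{-7 + c}{c + k}\right)$
$\frac{l}{S{\left(220,-4 \right)}} + \frac{25620}{36024} = \frac{11655}{5 \cdot 220 \frac{1}{220 - 4} \left(-7 + 220 + \left(-4\right)^{2} + 220 \left(-4\right)\right)} + \frac{25620}{36024} = \frac{11655}{5 \cdot 220 \cdot \frac{1}{216} \left(-7 + 220 + 16 - 880\right)} + 25620 \cdot \frac{1}{36024} = \frac{11655}{5 \cdot 220 \cdot \frac{1}{216} \left(-651\right)} + \frac{2135}{3002} = \frac{11655}{- \frac{59675}{18}} + \frac{2135}{3002} = 11655 \left(- \frac{18}{59675}\right) + \frac{2135}{3002} = - \frac{5994}{1705} + \frac{2135}{3002} = - \frac{14353813}{5118410}$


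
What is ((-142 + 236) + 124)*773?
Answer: 168514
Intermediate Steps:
((-142 + 236) + 124)*773 = (94 + 124)*773 = 218*773 = 168514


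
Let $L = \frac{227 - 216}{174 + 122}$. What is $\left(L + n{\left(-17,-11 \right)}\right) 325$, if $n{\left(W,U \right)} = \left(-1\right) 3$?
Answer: $- \frac{285025}{296} \approx -962.92$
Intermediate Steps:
$n{\left(W,U \right)} = -3$
$L = \frac{11}{296} \approx 0.037162$
$\left(L + n{\left(-17,-11 \right)}\right) 325 = \left(\frac{11}{296} - 3\right) 325 = \left(- \frac{877}{296}\right) 325 = - \frac{285025}{296}$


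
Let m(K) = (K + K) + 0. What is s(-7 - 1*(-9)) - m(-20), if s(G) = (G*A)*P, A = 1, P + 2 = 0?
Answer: 36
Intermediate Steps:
P = -2 (P = -2 + 0 = -2)
s(G) = -2*G (s(G) = (G*1)*(-2) = G*(-2) = -2*G)
m(K) = 2*K (m(K) = 2*K + 0 = 2*K)
s(-7 - 1*(-9)) - m(-20) = -2*(-7 - 1*(-9)) - 2*(-20) = -2*(-7 + 9) - 1*(-40) = -2*2 + 40 = -4 + 40 = 36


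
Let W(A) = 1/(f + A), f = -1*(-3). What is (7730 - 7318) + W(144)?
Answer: 60565/147 ≈ 412.01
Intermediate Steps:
f = 3
W(A) = 1/(3 + A)
(7730 - 7318) + W(144) = (7730 - 7318) + 1/(3 + 144) = 412 + 1/147 = 60565/147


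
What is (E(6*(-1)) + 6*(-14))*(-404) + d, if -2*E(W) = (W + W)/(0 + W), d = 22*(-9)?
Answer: 34142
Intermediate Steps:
d = -198
E(W) = -1 (E(W) = -(W + W)/(2*(0 + W)) = -2*W/(2*W) = -½*2 = -1)
(E(6*(-1)) + 6*(-14))*(-404) + d = (-1 + 6*(-14))*(-404) - 198 = (-1 - 84)*(-404) - 198 = -85*(-404) - 198 = 34340 - 198 = 34142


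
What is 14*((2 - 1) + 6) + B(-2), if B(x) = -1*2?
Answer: 96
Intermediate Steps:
B(x) = -2
14*((2 - 1) + 6) + B(-2) = 14*((2 - 1) + 6) - 2 = 14*(1 + 6) - 2 = 14*7 - 2 = 98 - 2 = 96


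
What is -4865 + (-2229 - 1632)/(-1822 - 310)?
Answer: -797563/164 ≈ -4863.2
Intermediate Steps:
-4865 + (-2229 - 1632)/(-1822 - 310) = -4865 - 3861/(-2132) = -4865 - 3861*(-1/2132) = -4865 + 297/164 = -797563/164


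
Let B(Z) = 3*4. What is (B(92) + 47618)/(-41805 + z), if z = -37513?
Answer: -23815/39659 ≈ -0.60049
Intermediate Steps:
B(Z) = 12
(B(92) + 47618)/(-41805 + z) = (12 + 47618)/(-41805 - 37513) = 47630/(-79318) = 47630*(-1/79318) = -23815/39659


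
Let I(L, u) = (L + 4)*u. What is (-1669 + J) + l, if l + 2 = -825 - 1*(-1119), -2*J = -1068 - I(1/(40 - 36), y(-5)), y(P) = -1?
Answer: -6761/8 ≈ -845.13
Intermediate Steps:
I(L, u) = u*(4 + L) (I(L, u) = (4 + L)*u = u*(4 + L))
J = 4255/8 (J = -(-1068 - (-1)*(4 + 1/(40 - 36)))/2 = -(-1068 - (-1)*(4 + 1/4))/2 = -(-1068 - (-1)*(4 + ¼))/2 = -(-1068 - (-1)*17/4)/2 = -(-1068 - 1*(-17/4))/2 = -(-1068 + 17/4)/2 = -½*(-4255/4) = 4255/8 ≈ 531.88)
l = 292 (l = -2 + (-825 - 1*(-1119)) = -2 + (-825 + 1119) = -2 + 294 = 292)
(-1669 + J) + l = (-1669 + 4255/8) + 292 = -9097/8 + 292 = -6761/8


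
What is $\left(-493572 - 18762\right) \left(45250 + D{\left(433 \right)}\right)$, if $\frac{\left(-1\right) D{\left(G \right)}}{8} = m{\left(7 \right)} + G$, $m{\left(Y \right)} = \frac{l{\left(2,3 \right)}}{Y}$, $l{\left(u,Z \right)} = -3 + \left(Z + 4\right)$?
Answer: $- \frac{149842324980}{7} \approx -2.1406 \cdot 10^{10}$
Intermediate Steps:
$l{\left(u,Z \right)} = 1 + Z$ ($l{\left(u,Z \right)} = -3 + \left(4 + Z\right) = 1 + Z$)
$m{\left(Y \right)} = \frac{4}{Y}$ ($m{\left(Y \right)} = \frac{1 + 3}{Y} = \frac{4}{Y}$)
$D{\left(G \right)} = - \frac{32}{7} - 8 G$ ($D{\left(G \right)} = - 8 \left(\frac{4}{7} + G\right) = - \frac{32}{7} - 8 G$)
$\left(-493572 - 18762\right) \left(45250 + D{\left(433 \right)}\right) = \left(-493572 - 18762\right) \left(45250 - \frac{24280}{7}\right) = - 512334 \left(45250 - \frac{24280}{7}\right) = \left(-512334\right) \frac{292470}{7} = - \frac{149842324980}{7}$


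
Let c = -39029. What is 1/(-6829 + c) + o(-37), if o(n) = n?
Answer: -1696747/45858 ≈ -37.000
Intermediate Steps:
1/(-6829 + c) + o(-37) = 1/(-6829 - 39029) - 37 = 1/(-45858) - 37 = -1/45858 - 37 = -1696747/45858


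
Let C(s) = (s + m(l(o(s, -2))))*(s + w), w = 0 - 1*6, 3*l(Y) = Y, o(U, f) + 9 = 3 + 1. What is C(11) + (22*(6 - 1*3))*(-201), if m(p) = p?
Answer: -39658/3 ≈ -13219.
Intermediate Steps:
o(U, f) = -5 (o(U, f) = -9 + (3 + 1) = -9 + 4 = -5)
l(Y) = Y/3
w = -6 (w = 0 - 6 = -6)
C(s) = (-6 + s)*(-5/3 + s) (C(s) = (s + (⅓)*(-5))*(s - 6) = (s - 5/3)*(-6 + s) = (-5/3 + s)*(-6 + s) = (-6 + s)*(-5/3 + s))
C(11) + (22*(6 - 1*3))*(-201) = (10 + 11² - 23/3*11) + (22*(6 - 1*3))*(-201) = (10 + 121 - 253/3) + (22*(6 - 3))*(-201) = 140/3 + (22*3)*(-201) = 140/3 + 66*(-201) = 140/3 - 13266 = -39658/3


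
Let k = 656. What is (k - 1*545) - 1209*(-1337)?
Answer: 1616544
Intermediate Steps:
(k - 1*545) - 1209*(-1337) = (656 - 1*545) - 1209*(-1337) = (656 - 545) + 1616433 = 111 + 1616433 = 1616544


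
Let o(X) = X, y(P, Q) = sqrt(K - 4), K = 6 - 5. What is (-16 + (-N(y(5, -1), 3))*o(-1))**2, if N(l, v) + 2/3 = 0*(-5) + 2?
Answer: 1936/9 ≈ 215.11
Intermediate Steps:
K = 1
y(P, Q) = I*sqrt(3) (y(P, Q) = sqrt(1 - 4) = sqrt(-3) = I*sqrt(3))
N(l, v) = 4/3 (N(l, v) = -2/3 + (0*(-5) + 2) = -2/3 + (0 + 2) = -2/3 + 2 = 4/3)
(-16 + (-N(y(5, -1), 3))*o(-1))**2 = (-16 - 1*4/3*(-1))**2 = (-16 - 4/3*(-1))**2 = (-16 + 4/3)**2 = (-44/3)**2 = 1936/9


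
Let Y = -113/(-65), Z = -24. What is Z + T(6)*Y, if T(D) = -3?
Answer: -1899/65 ≈ -29.215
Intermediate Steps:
Y = 113/65 (Y = -113*(-1/65) = 113/65 ≈ 1.7385)
Z + T(6)*Y = -24 - 3*113/65 = -24 - 339/65 = -1899/65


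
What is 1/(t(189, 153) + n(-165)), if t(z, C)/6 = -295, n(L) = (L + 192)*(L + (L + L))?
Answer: -1/15135 ≈ -6.6072e-5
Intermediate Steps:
n(L) = 3*L*(192 + L) (n(L) = (192 + L)*(L + 2*L) = (192 + L)*(3*L) = 3*L*(192 + L))
t(z, C) = -1770 (t(z, C) = 6*(-295) = -1770)
1/(t(189, 153) + n(-165)) = 1/(-1770 + 3*(-165)*(192 - 165)) = 1/(-1770 + 3*(-165)*27) = 1/(-1770 - 13365) = 1/(-15135) = -1/15135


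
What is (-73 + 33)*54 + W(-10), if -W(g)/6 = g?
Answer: -2100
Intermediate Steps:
W(g) = -6*g
(-73 + 33)*54 + W(-10) = (-73 + 33)*54 - 6*(-10) = -40*54 + 60 = -2160 + 60 = -2100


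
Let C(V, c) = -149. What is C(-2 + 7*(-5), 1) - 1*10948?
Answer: -11097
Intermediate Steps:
C(-2 + 7*(-5), 1) - 1*10948 = -149 - 1*10948 = -149 - 10948 = -11097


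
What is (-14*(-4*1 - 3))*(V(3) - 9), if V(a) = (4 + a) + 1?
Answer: -98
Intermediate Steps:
V(a) = 5 + a
(-14*(-4*1 - 3))*(V(3) - 9) = (-14*(-4*1 - 3))*((5 + 3) - 9) = (-14*(-4 - 3))*(8 - 9) = -14*(-7)*(-1) = 98*(-1) = -98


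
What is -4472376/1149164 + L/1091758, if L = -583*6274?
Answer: -1135762213087/156826123789 ≈ -7.2422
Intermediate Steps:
L = -3657742
-4472376/1149164 + L/1091758 = -4472376/1149164 - 3657742/1091758 = -4472376*1/1149164 - 3657742*1/1091758 = -1118094/287291 - 1828871/545879 = -1135762213087/156826123789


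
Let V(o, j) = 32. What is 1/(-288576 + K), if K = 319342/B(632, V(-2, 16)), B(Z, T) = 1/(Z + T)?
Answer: 1/211754512 ≈ 4.7225e-9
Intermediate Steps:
B(Z, T) = 1/(T + Z)
K = 212043088 (K = 319342/(1/(32 + 632)) = 319342/(1/664) = 319342*664 = 212043088)
1/(-288576 + K) = 1/(-288576 + 212043088) = 1/211754512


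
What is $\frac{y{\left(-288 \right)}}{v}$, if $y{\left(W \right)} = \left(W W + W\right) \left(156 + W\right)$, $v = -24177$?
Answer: $\frac{3636864}{8059} \approx 451.28$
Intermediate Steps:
$y{\left(W \right)} = \left(156 + W\right) \left(W + W^{2}\right)$ ($y{\left(W \right)} = \left(W^{2} + W\right) \left(156 + W\right) = \left(W + W^{2}\right) \left(156 + W\right) = \left(156 + W\right) \left(W + W^{2}\right)$)
$\frac{y{\left(-288 \right)}}{v} = \frac{\left(-288\right) \left(156 + \left(-288\right)^{2} + 157 \left(-288\right)\right)}{-24177} = - 288 \left(156 + 82944 - 45216\right) \left(- \frac{1}{24177}\right) = \left(-288\right) 37884 \left(- \frac{1}{24177}\right) = \left(-10910592\right) \left(- \frac{1}{24177}\right) = \frac{3636864}{8059}$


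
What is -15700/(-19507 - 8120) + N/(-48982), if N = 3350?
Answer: 338233475/676612857 ≈ 0.49989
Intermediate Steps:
-15700/(-19507 - 8120) + N/(-48982) = -15700/(-19507 - 8120) + 3350/(-48982) = -15700/(-27627) + 3350*(-1/48982) = -15700*(-1/27627) - 1675/24491 = 15700/27627 - 1675/24491 = 338233475/676612857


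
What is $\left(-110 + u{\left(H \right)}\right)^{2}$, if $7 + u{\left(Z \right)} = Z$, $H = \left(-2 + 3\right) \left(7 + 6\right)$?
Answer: $10816$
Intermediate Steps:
$H = 13$ ($H = 1 \cdot 13 = 13$)
$u{\left(Z \right)} = -7 + Z$
$\left(-110 + u{\left(H \right)}\right)^{2} = \left(-110 + \left(-7 + 13\right)\right)^{2} = \left(-110 + 6\right)^{2} = \left(-104\right)^{2} = 10816$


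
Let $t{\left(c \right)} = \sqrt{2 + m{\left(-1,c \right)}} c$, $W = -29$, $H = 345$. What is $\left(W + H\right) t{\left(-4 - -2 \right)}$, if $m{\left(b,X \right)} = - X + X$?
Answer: $- 632 \sqrt{2} \approx -893.78$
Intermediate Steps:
$m{\left(b,X \right)} = 0$
$t{\left(c \right)} = c \sqrt{2}$ ($t{\left(c \right)} = \sqrt{2 + 0} c = \sqrt{2} c = c \sqrt{2}$)
$\left(W + H\right) t{\left(-4 - -2 \right)} = \left(-29 + 345\right) \left(-4 - -2\right) \sqrt{2} = 316 \left(-4 + 2\right) \sqrt{2} = 316 \left(- 2 \sqrt{2}\right) = - 632 \sqrt{2}$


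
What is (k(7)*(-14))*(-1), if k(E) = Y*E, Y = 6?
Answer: 588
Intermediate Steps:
k(E) = 6*E
(k(7)*(-14))*(-1) = ((6*7)*(-14))*(-1) = (42*(-14))*(-1) = -588*(-1) = 588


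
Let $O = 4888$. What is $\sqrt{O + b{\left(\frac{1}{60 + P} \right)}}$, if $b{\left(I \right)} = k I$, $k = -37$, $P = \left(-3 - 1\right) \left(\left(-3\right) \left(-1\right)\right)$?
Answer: $\frac{\sqrt{703761}}{12} \approx 69.909$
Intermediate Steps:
$P = -12$ ($P = \left(-4\right) 3 = -12$)
$b{\left(I \right)} = - 37 I$
$\sqrt{O + b{\left(\frac{1}{60 + P} \right)}} = \sqrt{4888 - \frac{37}{60 - 12}} = \sqrt{4888 - \frac{37}{48}} = \sqrt{\frac{234587}{48}} = \frac{\sqrt{703761}}{12}$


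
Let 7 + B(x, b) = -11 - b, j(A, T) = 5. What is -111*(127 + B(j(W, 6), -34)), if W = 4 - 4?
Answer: -15873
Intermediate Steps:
W = 0
B(x, b) = -18 - b (B(x, b) = -7 + (-11 - b) = -18 - b)
-111*(127 + B(j(W, 6), -34)) = -111*(127 + (-18 - 1*(-34))) = -111*(127 + (-18 + 34)) = -111*(127 + 16) = -111*143 = -15873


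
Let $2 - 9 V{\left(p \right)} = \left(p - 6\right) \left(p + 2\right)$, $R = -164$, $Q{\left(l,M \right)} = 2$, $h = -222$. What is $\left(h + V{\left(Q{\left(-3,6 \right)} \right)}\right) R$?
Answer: $36080$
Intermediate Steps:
$V{\left(p \right)} = \frac{2}{9} - \frac{\left(-6 + p\right) \left(2 + p\right)}{9}$ ($V{\left(p \right)} = \frac{2}{9} - \frac{\left(p - 6\right) \left(p + 2\right)}{9} = \frac{2}{9} - \frac{\left(-6 + p\right) \left(2 + p\right)}{9}$)
$\left(h + V{\left(Q{\left(-3,6 \right)} \right)}\right) R = \left(-222 + \left(\frac{14}{9} - \frac{2^{2}}{9} + \frac{4}{9} \cdot 2\right)\right) \left(-164\right) = \left(-222 + \left(\frac{14}{9} - \frac{4}{9} + \frac{8}{9}\right)\right) \left(-164\right) = \left(-222 + 2\right) \left(-164\right) = \left(-220\right) \left(-164\right) = 36080$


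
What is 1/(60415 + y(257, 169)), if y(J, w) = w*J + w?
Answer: 1/104017 ≈ 9.6138e-6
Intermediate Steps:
y(J, w) = w + J*w (y(J, w) = J*w + w = w + J*w)
1/(60415 + y(257, 169)) = 1/(60415 + 169*(1 + 257)) = 1/(60415 + 169*258) = 1/(60415 + 43602) = 1/104017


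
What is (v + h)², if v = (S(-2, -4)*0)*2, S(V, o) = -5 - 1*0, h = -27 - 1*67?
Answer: 8836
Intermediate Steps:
h = -94 (h = -27 - 67 = -94)
S(V, o) = -5 (S(V, o) = -5 + 0 = -5)
v = 0 (v = -5*0*2 = 0*2 = 0)
(v + h)² = (0 - 94)² = (-94)² = 8836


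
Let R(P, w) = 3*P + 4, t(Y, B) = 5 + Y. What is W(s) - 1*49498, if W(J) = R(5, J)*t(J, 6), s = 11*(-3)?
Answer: -50030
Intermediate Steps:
R(P, w) = 4 + 3*P
s = -33
W(J) = 95 + 19*J (W(J) = (4 + 3*5)*(5 + J) = (4 + 15)*(5 + J) = 19*(5 + J) = 95 + 19*J)
W(s) - 1*49498 = (95 + 19*(-33)) - 1*49498 = (95 - 627) - 49498 = -532 - 49498 = -50030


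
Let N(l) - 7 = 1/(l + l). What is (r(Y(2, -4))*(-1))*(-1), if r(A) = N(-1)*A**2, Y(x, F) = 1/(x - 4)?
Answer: 13/8 ≈ 1.6250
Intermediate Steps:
Y(x, F) = 1/(-4 + x)
N(l) = 7 + 1/(2*l) (N(l) = 7 + 1/(l + l) = 7 + 1/(2*l))
r(A) = 13*A**2/2 (r(A) = (7 + (1/2)/(-1))*A**2 = (7 + (1/2)*(-1))*A**2 = (7 - 1/2)*A**2 = 13*A**2/2)
(r(Y(2, -4))*(-1))*(-1) = ((13*(1/(-4 + 2))**2/2)*(-1))*(-1) = ((13*(1/(-2))**2/2)*(-1))*(-1) = ((13*(-1/2)**2/2)*(-1))*(-1) = (((13/2)*(1/4))*(-1))*(-1) = ((13/8)*(-1))*(-1) = -13/8*(-1) = 13/8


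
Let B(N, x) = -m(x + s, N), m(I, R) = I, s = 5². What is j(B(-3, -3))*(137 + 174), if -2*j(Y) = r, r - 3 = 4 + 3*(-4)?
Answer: 1555/2 ≈ 777.50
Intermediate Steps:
s = 25
B(N, x) = -25 - x (B(N, x) = -(x + 25) = -(25 + x) = -25 - x)
r = -5 (r = 3 + (4 + 3*(-4)) = 3 + (4 - 12) = 3 - 8 = -5)
j(Y) = 5/2 (j(Y) = -½*(-5) = 5/2)
j(B(-3, -3))*(137 + 174) = 5*(137 + 174)/2 = (5/2)*311 = 1555/2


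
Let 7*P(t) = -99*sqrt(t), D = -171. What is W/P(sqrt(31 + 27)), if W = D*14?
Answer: 931*58**(3/4)/319 ≈ 61.338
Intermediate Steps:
W = -2394 (W = -171*14 = -2394)
P(t) = -99*sqrt(t)/7 (P(t) = (-99*sqrt(t))/7 = -99*sqrt(t)/7)
W/P(sqrt(31 + 27)) = -2394*(-7/(99*(31 + 27)**(1/4))) = -2394*(-7*58**(3/4)/5742) = -(-931)*58**(3/4)/319 = 931*58**(3/4)/319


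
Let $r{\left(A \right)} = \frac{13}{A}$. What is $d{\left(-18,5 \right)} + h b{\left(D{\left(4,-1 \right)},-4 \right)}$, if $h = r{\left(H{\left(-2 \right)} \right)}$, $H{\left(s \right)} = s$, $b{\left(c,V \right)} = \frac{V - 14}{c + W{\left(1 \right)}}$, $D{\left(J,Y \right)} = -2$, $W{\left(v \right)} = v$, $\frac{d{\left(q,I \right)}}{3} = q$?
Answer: $-171$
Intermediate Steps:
$d{\left(q,I \right)} = 3 q$
$b{\left(c,V \right)} = \frac{-14 + V}{1 + c}$ ($b{\left(c,V \right)} = \frac{V - 14}{c + 1} = \frac{-14 + V}{1 + c}$)
$h = - \frac{13}{2}$ ($h = \frac{13}{-2} = 13 \left(- \frac{1}{2}\right) = - \frac{13}{2} \approx -6.5$)
$d{\left(-18,5 \right)} + h b{\left(D{\left(4,-1 \right)},-4 \right)} = 3 \left(-18\right) - \frac{13 \frac{-14 - 4}{1 - 2}}{2} = -54 - \frac{13 \frac{1}{-1} \left(-18\right)}{2} = -54 - \frac{13 \left(\left(-1\right) \left(-18\right)\right)}{2} = -54 - 117 = -171$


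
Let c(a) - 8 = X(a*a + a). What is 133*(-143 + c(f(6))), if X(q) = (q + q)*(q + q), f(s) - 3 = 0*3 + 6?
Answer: 4291245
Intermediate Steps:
f(s) = 9 (f(s) = 3 + (0*3 + 6) = 3 + (0 + 6) = 3 + 6 = 9)
X(q) = 4*q**2 (X(q) = (2*q)*(2*q) = 4*q**2)
c(a) = 8 + 4*(a + a**2)**2 (c(a) = 8 + 4*(a*a + a)**2 = 8 + 4*(a**2 + a)**2 = 8 + 4*(a + a**2)**2)
133*(-143 + c(f(6))) = 133*(-143 + (8 + 4*9**2*(1 + 9)**2)) = 133*(-143 + (8 + 4*81*10**2)) = 133*(-143 + (8 + 4*81*100)) = 133*(-143 + (8 + 32400)) = 133*(-143 + 32408) = 133*32265 = 4291245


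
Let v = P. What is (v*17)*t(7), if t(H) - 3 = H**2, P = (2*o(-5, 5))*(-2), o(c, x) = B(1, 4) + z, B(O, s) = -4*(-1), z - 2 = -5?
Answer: -3536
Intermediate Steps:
z = -3 (z = 2 - 5 = -3)
B(O, s) = 4
o(c, x) = 1 (o(c, x) = 4 - 3 = 1)
P = -4 (P = (2*1)*(-2) = 2*(-2) = -4)
v = -4
t(H) = 3 + H**2
(v*17)*t(7) = (-4*17)*(3 + 7**2) = -68*(3 + 49) = -68*52 = -3536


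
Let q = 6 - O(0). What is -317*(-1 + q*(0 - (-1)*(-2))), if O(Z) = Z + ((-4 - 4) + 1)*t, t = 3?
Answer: 17435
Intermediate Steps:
O(Z) = -21 + Z (O(Z) = Z + ((-4 - 4) + 1)*3 = Z + (-8 + 1)*3 = Z - 7*3 = Z - 21 = -21 + Z)
q = 27 (q = 6 - (-21 + 0) = 6 - 1*(-21) = 6 + 21 = 27)
-317*(-1 + q*(0 - (-1)*(-2))) = -317*(-1 + 27*(0 - (-1)*(-2))) = -317*(-1 + 27*(0 - 1*2)) = -317*(-1 + 27*(0 - 2)) = -317*(-1 + 27*(-2)) = -317*(-1 - 54) = -317*(-55) = 17435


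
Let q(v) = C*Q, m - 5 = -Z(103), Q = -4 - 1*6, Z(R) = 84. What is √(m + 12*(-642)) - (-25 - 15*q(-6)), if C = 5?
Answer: -725 + I*√7783 ≈ -725.0 + 88.221*I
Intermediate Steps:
Q = -10 (Q = -4 - 6 = -10)
m = -79 (m = 5 - 1*84 = 5 - 84 = -79)
q(v) = -50 (q(v) = 5*(-10) = -50)
√(m + 12*(-642)) - (-25 - 15*q(-6)) = √(-79 + 12*(-642)) - (-25 - 15*(-50)) = √(-79 - 7704) - (-25 + 750) = √(-7783) - 1*725 = I*√7783 - 725 = -725 + I*√7783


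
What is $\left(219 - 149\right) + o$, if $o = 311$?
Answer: $381$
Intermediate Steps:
$\left(219 - 149\right) + o = \left(219 - 149\right) + 311 = 70 + 311 = 381$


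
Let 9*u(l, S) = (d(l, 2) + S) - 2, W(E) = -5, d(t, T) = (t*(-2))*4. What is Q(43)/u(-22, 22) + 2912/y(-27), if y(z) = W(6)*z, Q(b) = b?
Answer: 622997/26460 ≈ 23.545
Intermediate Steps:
d(t, T) = -8*t (d(t, T) = -2*t*4 = -8*t)
u(l, S) = -2/9 - 8*l/9 + S/9 (u(l, S) = ((-8*l + S) - 2)/9 = ((S - 8*l) - 2)/9 = (-2 + S - 8*l)/9 = -2/9 - 8*l/9 + S/9)
y(z) = -5*z
Q(43)/u(-22, 22) + 2912/y(-27) = 43/(-2/9 - 8/9*(-22) + (⅑)*22) + 2912/((-5*(-27))) = 43/(-2/9 + 176/9 + 22/9) + 2912/135 = 43/(196/9) + 2912*(1/135) = 43*(9/196) + 2912/135 = 387/196 + 2912/135 = 622997/26460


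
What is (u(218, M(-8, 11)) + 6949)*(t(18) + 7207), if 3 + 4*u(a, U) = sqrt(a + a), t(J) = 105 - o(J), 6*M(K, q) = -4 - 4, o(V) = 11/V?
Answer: 3657697765/72 + 131605*sqrt(109)/36 ≈ 5.0840e+7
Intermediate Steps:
M(K, q) = -4/3 (M(K, q) = (-4 - 4)/6 = (1/6)*(-8) = -4/3)
t(J) = 105 - 11/J
u(a, U) = -3/4 + sqrt(2)*sqrt(a)/4 (u(a, U) = -3/4 + sqrt(a + a)/4 = -3/4 + sqrt(2*a)/4 = -3/4 + (sqrt(2)*sqrt(a))/4 = -3/4 + sqrt(2)*sqrt(a)/4)
(u(218, M(-8, 11)) + 6949)*(t(18) + 7207) = ((-3/4 + sqrt(2)*sqrt(218)/4) + 6949)*((105 - 11/18) + 7207) = ((-3/4 + sqrt(109)/2) + 6949)*((105 - 11*1/18) + 7207) = (27793/4 + sqrt(109)/2)*((105 - 11/18) + 7207) = (27793/4 + sqrt(109)/2)*(1879/18 + 7207) = (27793/4 + sqrt(109)/2)*(131605/18) = 3657697765/72 + 131605*sqrt(109)/36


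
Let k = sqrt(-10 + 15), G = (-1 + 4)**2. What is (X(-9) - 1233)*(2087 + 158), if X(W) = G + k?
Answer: -2747880 + 2245*sqrt(5) ≈ -2.7429e+6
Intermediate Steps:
G = 9 (G = 3**2 = 9)
k = sqrt(5) ≈ 2.2361
X(W) = 9 + sqrt(5)
(X(-9) - 1233)*(2087 + 158) = ((9 + sqrt(5)) - 1233)*(2087 + 158) = (-1224 + sqrt(5))*2245 = -2747880 + 2245*sqrt(5)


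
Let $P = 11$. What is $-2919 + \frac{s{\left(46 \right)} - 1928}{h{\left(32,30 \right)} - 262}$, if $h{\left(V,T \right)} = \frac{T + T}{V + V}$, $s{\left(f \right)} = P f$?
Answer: $- \frac{12169911}{4177} \approx -2913.6$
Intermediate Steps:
$s{\left(f \right)} = 11 f$
$h{\left(V,T \right)} = \frac{T}{V}$ ($h{\left(V,T \right)} = \frac{2 T}{2 V} = 2 T \frac{1}{2 V} = \frac{T}{V}$)
$-2919 + \frac{s{\left(46 \right)} - 1928}{h{\left(32,30 \right)} - 262} = -2919 + \frac{11 \cdot 46 - 1928}{\frac{30}{32} - 262} = -2919 + \frac{506 - 1928}{30 \cdot \frac{1}{32} - 262} = -2919 - \frac{1422}{\frac{15}{16} - 262} = -2919 - \frac{1422}{- \frac{4177}{16}} = -2919 - - \frac{22752}{4177} = -2919 + \frac{22752}{4177} = - \frac{12169911}{4177}$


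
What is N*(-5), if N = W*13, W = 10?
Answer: -650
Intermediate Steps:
N = 130 (N = 10*13 = 130)
N*(-5) = 130*(-5) = -650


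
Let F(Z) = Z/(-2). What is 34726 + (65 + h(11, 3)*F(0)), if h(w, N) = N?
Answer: 34791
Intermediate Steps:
F(Z) = -Z/2 (F(Z) = Z*(-½) = -Z/2)
34726 + (65 + h(11, 3)*F(0)) = 34726 + (65 + 3*(-½*0)) = 34726 + (65 + 3*0) = 34726 + (65 + 0) = 34726 + 65 = 34791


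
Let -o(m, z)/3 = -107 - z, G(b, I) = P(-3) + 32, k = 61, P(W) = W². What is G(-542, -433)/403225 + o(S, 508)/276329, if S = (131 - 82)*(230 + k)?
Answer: 755279614/111422761025 ≈ 0.0067785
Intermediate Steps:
G(b, I) = 41 (G(b, I) = (-3)² + 32 = 9 + 32 = 41)
S = 14259 (S = (131 - 82)*(230 + 61) = 49*291 = 14259)
o(m, z) = 321 + 3*z (o(m, z) = -3*(-107 - z) = 321 + 3*z)
G(-542, -433)/403225 + o(S, 508)/276329 = 41/403225 + (321 + 3*508)/276329 = 41*(1/403225) + (321 + 1524)*(1/276329) = 41/403225 + 1845*(1/276329) = 41/403225 + 1845/276329 = 755279614/111422761025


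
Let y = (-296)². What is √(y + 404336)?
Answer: 4*√30747 ≈ 701.39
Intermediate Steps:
y = 87616
√(y + 404336) = √(87616 + 404336) = √491952 = 4*√30747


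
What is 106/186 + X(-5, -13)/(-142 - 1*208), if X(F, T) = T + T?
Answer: 10484/16275 ≈ 0.64418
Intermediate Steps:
X(F, T) = 2*T
106/186 + X(-5, -13)/(-142 - 1*208) = 106/186 + (2*(-13))/(-142 - 1*208) = 106*(1/186) - 26/(-142 - 208) = 53/93 - 26/(-350) = 53/93 - 26*(-1/350) = 53/93 + 13/175 = 10484/16275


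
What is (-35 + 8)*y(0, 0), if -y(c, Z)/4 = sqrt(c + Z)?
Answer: 0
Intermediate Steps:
y(c, Z) = -4*sqrt(Z + c) (y(c, Z) = -4*sqrt(c + Z) = -4*sqrt(Z + c))
(-35 + 8)*y(0, 0) = (-35 + 8)*(-4*sqrt(0 + 0)) = -(-108)*sqrt(0) = -(-108)*0 = -27*0 = 0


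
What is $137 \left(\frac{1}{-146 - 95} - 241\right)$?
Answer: $- \frac{7957234}{241} \approx -33018.0$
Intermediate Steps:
$137 \left(\frac{1}{-146 - 95} - 241\right) = 137 \left(\frac{1}{-241} - 241\right) = 137 \left(- \frac{1}{241} - 241\right) = 137 \left(- \frac{58082}{241}\right) = - \frac{7957234}{241}$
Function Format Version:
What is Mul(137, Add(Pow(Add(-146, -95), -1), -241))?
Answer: Rational(-7957234, 241) ≈ -33018.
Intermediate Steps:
Mul(137, Add(Pow(Add(-146, -95), -1), -241)) = Mul(137, Add(Pow(-241, -1), -241)) = Mul(137, Add(Rational(-1, 241), -241)) = Mul(137, Rational(-58082, 241)) = Rational(-7957234, 241)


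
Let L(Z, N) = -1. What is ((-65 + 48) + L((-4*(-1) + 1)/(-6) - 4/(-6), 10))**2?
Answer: 324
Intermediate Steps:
((-65 + 48) + L((-4*(-1) + 1)/(-6) - 4/(-6), 10))**2 = ((-65 + 48) - 1)**2 = (-17 - 1)**2 = (-18)**2 = 324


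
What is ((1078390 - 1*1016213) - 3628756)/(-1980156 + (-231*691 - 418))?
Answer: 3566579/2140195 ≈ 1.6665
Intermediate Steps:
((1078390 - 1*1016213) - 3628756)/(-1980156 + (-231*691 - 418)) = ((1078390 - 1016213) - 3628756)/(-1980156 + (-159621 - 418)) = (62177 - 3628756)/(-1980156 - 160039) = -3566579/(-2140195) = -3566579*(-1/2140195) = 3566579/2140195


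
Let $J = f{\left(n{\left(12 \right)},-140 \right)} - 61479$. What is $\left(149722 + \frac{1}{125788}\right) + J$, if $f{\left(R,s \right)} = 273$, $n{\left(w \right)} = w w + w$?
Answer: $\frac{11134250609}{125788} \approx 88516.0$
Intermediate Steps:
$n{\left(w \right)} = w + w^{2}$ ($n{\left(w \right)} = w^{2} + w = w + w^{2}$)
$J = -61206$ ($J = 273 - 61479 = -61206$)
$\left(149722 + \frac{1}{125788}\right) + J = \left(149722 + \frac{1}{125788}\right) - 61206 = \frac{18833230937}{125788} - 61206 = \frac{11134250609}{125788}$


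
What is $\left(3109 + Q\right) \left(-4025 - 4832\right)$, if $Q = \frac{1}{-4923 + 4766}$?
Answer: $- \frac{4323207984}{157} \approx -2.7536 \cdot 10^{7}$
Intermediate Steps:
$Q = - \frac{1}{157}$ ($Q = \frac{1}{-157} = - \frac{1}{157} \approx -0.0063694$)
$\left(3109 + Q\right) \left(-4025 - 4832\right) = \left(3109 - \frac{1}{157}\right) \left(-4025 - 4832\right) = \frac{488112}{157} \left(-8857\right) = - \frac{4323207984}{157}$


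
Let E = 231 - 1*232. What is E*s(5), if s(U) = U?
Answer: -5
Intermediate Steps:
E = -1 (E = 231 - 232 = -1)
E*s(5) = -1*5 = -5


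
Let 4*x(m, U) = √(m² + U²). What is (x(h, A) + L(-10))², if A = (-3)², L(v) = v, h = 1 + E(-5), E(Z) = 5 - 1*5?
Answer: (40 - √82)²/16 ≈ 59.848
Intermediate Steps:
E(Z) = 0 (E(Z) = 5 - 5 = 0)
h = 1 (h = 1 + 0 = 1)
A = 9
x(m, U) = √(U² + m²)/4 (x(m, U) = √(m² + U²)/4 = √(U² + m²)/4)
(x(h, A) + L(-10))² = (√(9² + 1²)/4 - 10)² = (√(81 + 1)/4 - 10)² = (√82/4 - 10)² = (-10 + √82/4)²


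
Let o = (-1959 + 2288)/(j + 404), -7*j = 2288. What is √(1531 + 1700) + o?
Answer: 2303/540 + 3*√359 ≈ 61.107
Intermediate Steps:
j = -2288/7 (j = -⅐*2288 = -2288/7 ≈ -326.86)
o = 2303/540 (o = (-1959 + 2288)/(-2288/7 + 404) = 329/(540/7) = 329*(7/540) = 2303/540 ≈ 4.2648)
√(1531 + 1700) + o = √(1531 + 1700) + 2303/540 = √3231 + 2303/540 = 3*√359 + 2303/540 = 2303/540 + 3*√359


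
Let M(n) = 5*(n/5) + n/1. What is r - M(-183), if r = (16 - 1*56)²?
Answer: 1966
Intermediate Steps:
M(n) = 2*n (M(n) = 5*(n*(⅕)) + n*1 = 5*(n/5) + n = n + n = 2*n)
r = 1600 (r = (16 - 56)² = (-40)² = 1600)
r - M(-183) = 1600 - 2*(-183) = 1600 - 1*(-366) = 1600 + 366 = 1966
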